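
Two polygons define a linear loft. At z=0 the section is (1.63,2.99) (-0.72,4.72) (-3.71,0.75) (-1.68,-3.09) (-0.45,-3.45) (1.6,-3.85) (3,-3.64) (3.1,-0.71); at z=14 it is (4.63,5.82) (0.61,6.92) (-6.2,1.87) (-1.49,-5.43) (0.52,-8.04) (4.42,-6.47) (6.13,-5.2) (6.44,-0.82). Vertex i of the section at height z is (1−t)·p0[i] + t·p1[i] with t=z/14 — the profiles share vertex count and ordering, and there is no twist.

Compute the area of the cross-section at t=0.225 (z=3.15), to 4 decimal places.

Area at t=0.225: 52.9319

Cross-section at t=0.225: each vertex is (1-t)·p0[i] + t·p1[i].
  v1: (1-0.225)·(1.63,2.99) + 0.225·(4.63,5.82) = (2.3050,3.6268)
  v2: (1-0.225)·(-0.72,4.72) + 0.225·(0.61,6.92) = (-0.4207,5.2150)
  v3: (1-0.225)·(-3.71,0.75) + 0.225·(-6.2,1.87) = (-4.2702,1.0020)
  v4: (1-0.225)·(-1.68,-3.09) + 0.225·(-1.49,-5.43) = (-1.6373,-3.6165)
  v5: (1-0.225)·(-0.45,-3.45) + 0.225·(0.52,-8.04) = (-0.2318,-4.4828)
  v6: (1-0.225)·(1.6,-3.85) + 0.225·(4.42,-6.47) = (2.2345,-4.4395)
  v7: (1-0.225)·(3,-3.64) + 0.225·(6.13,-5.2) = (3.7043,-3.9910)
  v8: (1-0.225)·(3.1,-0.71) + 0.225·(6.44,-0.82) = (3.8515,-0.7348)
Shoelace sum Σ(x_i·y_{i+1} − x_{i+1}·y_i):
  i=1: 2.3050·5.2150 − -0.4207·3.6268 = +13.5465 (running +13.5465)
  i=2: -0.4207·1.0020 − -4.2702·5.2150 = +21.8478 (running +35.3943)
  i=3: -4.2702·-3.6165 − -1.6373·1.0020 = +17.0839 (running +52.4782)
  i=4: -1.6373·-4.4828 − -0.2318·-3.6165 = +6.5013 (running +58.9794)
  i=5: -0.2318·-4.4395 − 2.2345·-4.4828 = +11.0456 (running +70.0250)
  i=6: 2.2345·-3.9910 − 3.7043·-4.4395 = +7.5271 (running +77.5521)
  i=7: 3.7043·-0.7348 − 3.8515·-3.9910 = +12.6496 (running +90.2018)
  i=8: 3.8515·3.6268 − 2.3050·-0.7348 = +15.6620 (running +105.8638)
Area = |Σ|/2 = |105.8638|/2 = 52.9319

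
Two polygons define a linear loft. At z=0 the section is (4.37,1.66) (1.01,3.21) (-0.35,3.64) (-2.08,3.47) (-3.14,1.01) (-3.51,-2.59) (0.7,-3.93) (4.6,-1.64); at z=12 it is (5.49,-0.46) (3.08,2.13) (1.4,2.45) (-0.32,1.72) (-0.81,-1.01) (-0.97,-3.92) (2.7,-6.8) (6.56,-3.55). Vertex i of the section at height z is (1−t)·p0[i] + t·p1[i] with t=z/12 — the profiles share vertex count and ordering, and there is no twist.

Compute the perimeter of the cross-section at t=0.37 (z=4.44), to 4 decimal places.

Perimeter at t=0.37: 25.3366

Cross-section at t=0.37: each vertex is (1-t)·p0[i] + t·p1[i].
  v1: (1-0.37)·(4.37,1.66) + 0.37·(5.49,-0.46) = (4.7844,0.8756)
  v2: (1-0.37)·(1.01,3.21) + 0.37·(3.08,2.13) = (1.7759,2.8104)
  v3: (1-0.37)·(-0.35,3.64) + 0.37·(1.4,2.45) = (0.2975,3.1997)
  v4: (1-0.37)·(-2.08,3.47) + 0.37·(-0.32,1.72) = (-1.4288,2.8225)
  v5: (1-0.37)·(-3.14,1.01) + 0.37·(-0.81,-1.01) = (-2.2779,0.2626)
  v6: (1-0.37)·(-3.51,-2.59) + 0.37·(-0.97,-3.92) = (-2.5702,-3.0821)
  v7: (1-0.37)·(0.7,-3.93) + 0.37·(2.7,-6.8) = (1.4400,-4.9919)
  v8: (1-0.37)·(4.6,-1.64) + 0.37·(6.56,-3.55) = (5.3252,-2.3467)
Perimeter = Σ |v_{i+1} − v_i|:
  edge 1→2: √(-3.0085² + 1.9348²) = 3.5769 (running 3.5769)
  edge 2→3: √(-1.4784² + 0.3893²) = 1.5288 (running 5.1057)
  edge 3→4: √(-1.7263² + -0.3772²) = 1.7670 (running 6.8728)
  edge 4→5: √(-0.8491² + -2.5599²) = 2.6970 (running 9.5698)
  edge 5→6: √(-0.2923² + -3.3447²) = 3.3574 (running 12.9273)
  edge 6→7: √(4.0102² + -1.9098²) = 4.4417 (running 17.3690)
  edge 7→8: √(3.8852² + 2.6452²) = 4.7002 (running 22.0692)
  edge 8→1: √(-0.5408² + 3.2223²) = 3.2674 (running 25.3366)
Perimeter = 25.3366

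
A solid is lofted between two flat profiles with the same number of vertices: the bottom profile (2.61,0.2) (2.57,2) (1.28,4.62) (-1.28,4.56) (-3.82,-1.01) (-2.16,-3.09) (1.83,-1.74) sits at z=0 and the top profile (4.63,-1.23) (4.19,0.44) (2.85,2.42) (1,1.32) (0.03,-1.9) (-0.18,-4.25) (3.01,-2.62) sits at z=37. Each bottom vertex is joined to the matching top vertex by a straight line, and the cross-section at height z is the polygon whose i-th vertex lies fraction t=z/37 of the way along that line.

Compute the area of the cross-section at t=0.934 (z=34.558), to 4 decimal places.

Area at t=0.934: 19.2303

Cross-section at t=0.934: each vertex is (1-t)·p0[i] + t·p1[i].
  v1: (1-0.934)·(2.61,0.2) + 0.934·(4.63,-1.23) = (4.4967,-1.1356)
  v2: (1-0.934)·(2.57,2) + 0.934·(4.19,0.44) = (4.0831,0.5430)
  v3: (1-0.934)·(1.28,4.62) + 0.934·(2.85,2.42) = (2.7464,2.5652)
  v4: (1-0.934)·(-1.28,4.56) + 0.934·(1,1.32) = (0.8495,1.5338)
  v5: (1-0.934)·(-3.82,-1.01) + 0.934·(0.03,-1.9) = (-0.2241,-1.8413)
  v6: (1-0.934)·(-2.16,-3.09) + 0.934·(-0.18,-4.25) = (-0.3107,-4.1734)
  v7: (1-0.934)·(1.83,-1.74) + 0.934·(3.01,-2.62) = (2.9321,-2.5619)
Shoelace sum Σ(x_i·y_{i+1} − x_{i+1}·y_i):
  i=1: 4.4967·0.5430 − 4.0831·-1.1356 = +7.0783 (running +7.0783)
  i=2: 4.0831·2.5652 − 2.7464·0.5430 = +8.9827 (running +16.0611)
  i=3: 2.7464·1.5338 − 0.8495·2.5652 = +2.0333 (running +18.0944)
  i=4: 0.8495·-1.8413 − -0.2241·1.5338 = -1.2205 (running +16.8740)
  i=5: -0.2241·-4.1734 − -0.3107·-1.8413 = +0.3632 (running +17.2372)
  i=6: -0.3107·-2.5619 − 2.9321·-4.1734 = +13.0330 (running +30.2701)
  i=7: 2.9321·-1.1356 − 4.4967·-2.5619 = +8.1904 (running +38.4605)
Area = |Σ|/2 = |38.4605|/2 = 19.2303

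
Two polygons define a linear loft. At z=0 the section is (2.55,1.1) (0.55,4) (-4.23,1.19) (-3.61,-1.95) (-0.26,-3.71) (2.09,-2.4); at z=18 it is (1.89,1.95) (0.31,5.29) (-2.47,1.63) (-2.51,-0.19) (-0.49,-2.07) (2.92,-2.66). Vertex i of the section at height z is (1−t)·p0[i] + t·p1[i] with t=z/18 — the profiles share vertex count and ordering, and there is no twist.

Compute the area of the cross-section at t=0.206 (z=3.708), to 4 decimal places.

Cross-section at t=0.206: each vertex is (1-t)·p0[i] + t·p1[i].
  v1: (1-0.206)·(2.55,1.1) + 0.206·(1.89,1.95) = (2.4140,1.2751)
  v2: (1-0.206)·(0.55,4) + 0.206·(0.31,5.29) = (0.5006,4.2657)
  v3: (1-0.206)·(-4.23,1.19) + 0.206·(-2.47,1.63) = (-3.8674,1.2806)
  v4: (1-0.206)·(-3.61,-1.95) + 0.206·(-2.51,-0.19) = (-3.3834,-1.5874)
  v5: (1-0.206)·(-0.26,-3.71) + 0.206·(-0.49,-2.07) = (-0.3074,-3.3722)
  v6: (1-0.206)·(2.09,-2.4) + 0.206·(2.92,-2.66) = (2.2610,-2.4536)
Shoelace sum Σ(x_i·y_{i+1} − x_{i+1}·y_i):
  i=1: 2.4140·4.2657 − 0.5006·1.2751 = +9.6594 (running +9.6594)
  i=2: 0.5006·1.2806 − -3.8674·4.2657 = +17.1385 (running +26.7979)
  i=3: -3.8674·-1.5874 − -3.3834·1.2806 = +10.4722 (running +37.2702)
  i=4: -3.3834·-3.3722 − -0.3074·-1.5874 = +10.9214 (running +48.1916)
  i=5: -0.3074·-2.4536 − 2.2610·-3.3722 = +8.3786 (running +56.5702)
  i=6: 2.2610·1.2751 − 2.4140·-2.4536 = +8.8060 (running +65.3761)
Area = |Σ|/2 = |65.3761|/2 = 32.6881

Area at t=0.206: 32.6881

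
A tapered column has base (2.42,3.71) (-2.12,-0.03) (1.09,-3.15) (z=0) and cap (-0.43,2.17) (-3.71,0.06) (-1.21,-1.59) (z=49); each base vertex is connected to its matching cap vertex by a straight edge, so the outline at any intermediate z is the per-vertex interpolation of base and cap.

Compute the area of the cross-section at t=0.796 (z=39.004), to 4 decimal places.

Area at t=0.796: 6.6784

Cross-section at t=0.796: each vertex is (1-t)·p0[i] + t·p1[i].
  v1: (1-0.796)·(2.42,3.71) + 0.796·(-0.43,2.17) = (0.1514,2.4842)
  v2: (1-0.796)·(-2.12,-0.03) + 0.796·(-3.71,0.06) = (-3.3856,0.0416)
  v3: (1-0.796)·(1.09,-3.15) + 0.796·(-1.21,-1.59) = (-0.7408,-1.9082)
Shoelace sum Σ(x_i·y_{i+1} − x_{i+1}·y_i):
  i=1: 0.1514·0.0416 − -3.3856·2.4842 = +8.4168 (running +8.4168)
  i=2: -3.3856·-1.9082 − -0.7408·0.0416 = +6.4915 (running +14.9082)
  i=3: -0.7408·2.4842 − 0.1514·-1.9082 = -1.5514 (running +13.3569)
Area = |Σ|/2 = |13.3569|/2 = 6.6784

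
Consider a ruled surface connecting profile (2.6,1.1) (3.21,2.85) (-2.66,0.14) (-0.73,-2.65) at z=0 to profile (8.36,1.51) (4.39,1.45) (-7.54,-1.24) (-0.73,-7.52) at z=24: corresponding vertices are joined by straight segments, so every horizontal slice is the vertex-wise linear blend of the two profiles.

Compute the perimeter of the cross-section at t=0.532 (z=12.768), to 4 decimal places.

Cross-section at t=0.532: each vertex is (1-t)·p0[i] + t·p1[i].
  v1: (1-0.532)·(2.6,1.1) + 0.532·(8.36,1.51) = (5.6643,1.3181)
  v2: (1-0.532)·(3.21,2.85) + 0.532·(4.39,1.45) = (3.8378,2.1052)
  v3: (1-0.532)·(-2.66,0.14) + 0.532·(-7.54,-1.24) = (-5.2562,-0.5942)
  v4: (1-0.532)·(-0.73,-2.65) + 0.532·(-0.73,-7.52) = (-0.7300,-5.2408)
Perimeter = Σ |v_{i+1} − v_i|:
  edge 1→2: √(-1.8266² + 0.7871²) = 1.9889 (running 1.9889)
  edge 2→3: √(-9.0939² + -2.6994²) = 9.4861 (running 11.4750)
  edge 3→4: √(4.5262² + -4.6467²) = 6.4867 (running 17.9618)
  edge 4→1: √(6.3943² + 6.5590²) = 9.1601 (running 27.1218)
Perimeter = 27.1218

Perimeter at t=0.532: 27.1218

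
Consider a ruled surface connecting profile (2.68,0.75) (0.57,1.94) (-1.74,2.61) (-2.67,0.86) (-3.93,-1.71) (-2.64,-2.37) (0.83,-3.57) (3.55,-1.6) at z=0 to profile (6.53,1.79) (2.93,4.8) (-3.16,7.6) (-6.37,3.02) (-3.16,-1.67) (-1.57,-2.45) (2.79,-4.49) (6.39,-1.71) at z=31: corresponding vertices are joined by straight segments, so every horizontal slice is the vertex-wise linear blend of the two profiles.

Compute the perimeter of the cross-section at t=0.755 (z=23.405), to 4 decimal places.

Perimeter at t=0.755: 32.8517

Cross-section at t=0.755: each vertex is (1-t)·p0[i] + t·p1[i].
  v1: (1-0.755)·(2.68,0.75) + 0.755·(6.53,1.79) = (5.5868,1.5352)
  v2: (1-0.755)·(0.57,1.94) + 0.755·(2.93,4.8) = (2.3518,4.0993)
  v3: (1-0.755)·(-1.74,2.61) + 0.755·(-3.16,7.6) = (-2.8121,6.3774)
  v4: (1-0.755)·(-2.67,0.86) + 0.755·(-6.37,3.02) = (-5.4635,2.4908)
  v5: (1-0.755)·(-3.93,-1.71) + 0.755·(-3.16,-1.67) = (-3.3487,-1.6798)
  v6: (1-0.755)·(-2.64,-2.37) + 0.755·(-1.57,-2.45) = (-1.8322,-2.4304)
  v7: (1-0.755)·(0.83,-3.57) + 0.755·(2.79,-4.49) = (2.3098,-4.2646)
  v8: (1-0.755)·(3.55,-1.6) + 0.755·(6.39,-1.71) = (5.6942,-1.6831)
Perimeter = Σ |v_{i+1} − v_i|:
  edge 1→2: √(-3.2349² + 2.5641²) = 4.1279 (running 4.1279)
  edge 2→3: √(-5.1639² + 2.2782²) = 5.6441 (running 9.7720)
  edge 3→4: √(-2.6514² + -3.8866²) = 4.7049 (running 14.4769)
  edge 4→5: √(2.1148² + -4.1706²) = 4.6762 (running 19.1530)
  edge 5→6: √(1.5165² + -0.7506²) = 1.6921 (running 20.8451)
  edge 6→7: √(4.1420² + -1.8342²) = 4.5299 (running 25.3750)
  edge 7→8: √(3.3844² + 2.5815²) = 4.2566 (running 29.6316)
  edge 8→1: √(-0.1074² + 3.2183²) = 3.2200 (running 32.8517)
Perimeter = 32.8517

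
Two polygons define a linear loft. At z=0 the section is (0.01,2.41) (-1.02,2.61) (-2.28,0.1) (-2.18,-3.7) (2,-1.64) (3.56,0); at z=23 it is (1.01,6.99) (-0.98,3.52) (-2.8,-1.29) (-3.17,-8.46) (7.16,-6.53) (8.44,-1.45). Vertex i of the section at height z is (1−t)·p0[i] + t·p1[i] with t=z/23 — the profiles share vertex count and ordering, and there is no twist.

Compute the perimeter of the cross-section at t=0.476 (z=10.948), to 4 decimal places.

Perimeter at t=0.476: 29.9737

Cross-section at t=0.476: each vertex is (1-t)·p0[i] + t·p1[i].
  v1: (1-0.476)·(0.01,2.41) + 0.476·(1.01,6.99) = (0.4860,4.5901)
  v2: (1-0.476)·(-1.02,2.61) + 0.476·(-0.98,3.52) = (-1.0010,3.0432)
  v3: (1-0.476)·(-2.28,0.1) + 0.476·(-2.8,-1.29) = (-2.5275,-0.5616)
  v4: (1-0.476)·(-2.18,-3.7) + 0.476·(-3.17,-8.46) = (-2.6512,-5.9658)
  v5: (1-0.476)·(2,-1.64) + 0.476·(7.16,-6.53) = (4.4562,-3.9676)
  v6: (1-0.476)·(3.56,0) + 0.476·(8.44,-1.45) = (5.8829,-0.6902)
Perimeter = Σ |v_{i+1} − v_i|:
  edge 1→2: √(-1.4870² + -1.5469²) = 2.1457 (running 2.1457)
  edge 2→3: √(-1.5266² + -3.6048²) = 3.9147 (running 6.0604)
  edge 3→4: √(-0.1237² + -5.4041²) = 5.4055 (running 11.4659)
  edge 4→5: √(7.1074² + 1.9981²) = 7.3829 (running 18.8489)
  edge 5→6: √(1.4267² + 3.2774²) = 3.5745 (running 22.4234)
  edge 6→1: √(-5.3969² + 5.2803²) = 7.5503 (running 29.9737)
Perimeter = 29.9737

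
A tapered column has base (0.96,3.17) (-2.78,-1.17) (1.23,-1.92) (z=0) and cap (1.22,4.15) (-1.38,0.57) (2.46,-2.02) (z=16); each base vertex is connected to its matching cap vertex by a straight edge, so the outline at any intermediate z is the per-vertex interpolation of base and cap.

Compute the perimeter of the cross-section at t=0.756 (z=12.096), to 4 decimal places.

Perimeter at t=0.756: 15.1634

Cross-section at t=0.756: each vertex is (1-t)·p0[i] + t·p1[i].
  v1: (1-0.756)·(0.96,3.17) + 0.756·(1.22,4.15) = (1.1566,3.9109)
  v2: (1-0.756)·(-2.78,-1.17) + 0.756·(-1.38,0.57) = (-1.7216,0.1454)
  v3: (1-0.756)·(1.23,-1.92) + 0.756·(2.46,-2.02) = (2.1599,-1.9956)
Perimeter = Σ |v_{i+1} − v_i|:
  edge 1→2: √(-2.8782² + -3.7654²) = 4.7394 (running 4.7394)
  edge 2→3: √(3.8815² + -2.1410²) = 4.4328 (running 9.1723)
  edge 3→1: √(-1.0033² + 5.9065²) = 5.9911 (running 15.1634)
Perimeter = 15.1634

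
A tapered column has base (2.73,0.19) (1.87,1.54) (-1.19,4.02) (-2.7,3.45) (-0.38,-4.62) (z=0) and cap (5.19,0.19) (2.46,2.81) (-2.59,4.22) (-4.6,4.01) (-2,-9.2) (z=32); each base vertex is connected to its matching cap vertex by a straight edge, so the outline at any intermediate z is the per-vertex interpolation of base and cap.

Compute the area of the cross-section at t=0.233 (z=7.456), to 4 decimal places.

Cross-section at t=0.233: each vertex is (1-t)·p0[i] + t·p1[i].
  v1: (1-0.233)·(2.73,0.19) + 0.233·(5.19,0.19) = (3.3032,0.1900)
  v2: (1-0.233)·(1.87,1.54) + 0.233·(2.46,2.81) = (2.0075,1.8359)
  v3: (1-0.233)·(-1.19,4.02) + 0.233·(-2.59,4.22) = (-1.5162,4.0666)
  v4: (1-0.233)·(-2.7,3.45) + 0.233·(-4.6,4.01) = (-3.1427,3.5805)
  v5: (1-0.233)·(-0.38,-4.62) + 0.233·(-2,-9.2) = (-0.7575,-5.6871)
Shoelace sum Σ(x_i·y_{i+1} − x_{i+1}·y_i):
  i=1: 3.3032·1.8359 − 2.0075·0.1900 = +5.6829 (running +5.6829)
  i=2: 2.0075·4.0666 − -1.5162·1.8359 = +10.9472 (running +16.6301)
  i=3: -1.5162·3.5805 − -3.1427·4.0666 = +7.3514 (running +23.9815)
  i=4: -3.1427·-5.6871 − -0.7575·3.5805 = +20.5850 (running +44.5665)
  i=5: -0.7575·0.1900 − 3.3032·-5.6871 = +18.6417 (running +63.2083)
Area = |Σ|/2 = |63.2083|/2 = 31.6041

Area at t=0.233: 31.6041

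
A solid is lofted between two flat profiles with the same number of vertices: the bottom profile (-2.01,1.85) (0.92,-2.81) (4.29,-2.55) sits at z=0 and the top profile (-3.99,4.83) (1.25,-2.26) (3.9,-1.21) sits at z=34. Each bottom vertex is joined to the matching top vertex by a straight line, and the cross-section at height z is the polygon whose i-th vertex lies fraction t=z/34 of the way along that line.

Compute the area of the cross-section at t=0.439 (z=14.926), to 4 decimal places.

Cross-section at t=0.439: each vertex is (1-t)·p0[i] + t·p1[i].
  v1: (1-0.439)·(-2.01,1.85) + 0.439·(-3.99,4.83) = (-2.8792,3.1582)
  v2: (1-0.439)·(0.92,-2.81) + 0.439·(1.25,-2.26) = (1.0649,-2.5685)
  v3: (1-0.439)·(4.29,-2.55) + 0.439·(3.9,-1.21) = (4.1188,-1.9617)
Shoelace sum Σ(x_i·y_{i+1} − x_{i+1}·y_i):
  i=1: -2.8792·-2.5685 − 1.0649·3.1582 = +4.0323 (running +4.0323)
  i=2: 1.0649·-1.9617 − 4.1188·-2.5685 = +8.4903 (running +12.5226)
  i=3: 4.1188·3.1582 − -2.8792·-1.9617 = +7.3598 (running +19.8824)
Area = |Σ|/2 = |19.8824|/2 = 9.9412

Area at t=0.439: 9.9412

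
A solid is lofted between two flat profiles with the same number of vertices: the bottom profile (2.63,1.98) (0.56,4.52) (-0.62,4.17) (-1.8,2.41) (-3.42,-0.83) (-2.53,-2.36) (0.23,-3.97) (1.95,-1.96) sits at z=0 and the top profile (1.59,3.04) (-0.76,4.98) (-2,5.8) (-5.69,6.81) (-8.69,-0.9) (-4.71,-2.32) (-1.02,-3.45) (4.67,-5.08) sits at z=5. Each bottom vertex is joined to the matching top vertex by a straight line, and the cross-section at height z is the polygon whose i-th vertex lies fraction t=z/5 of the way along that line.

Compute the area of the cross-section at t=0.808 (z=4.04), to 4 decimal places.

Area at t=0.808: 74.1730

Cross-section at t=0.808: each vertex is (1-t)·p0[i] + t·p1[i].
  v1: (1-0.808)·(2.63,1.98) + 0.808·(1.59,3.04) = (1.7897,2.8365)
  v2: (1-0.808)·(0.56,4.52) + 0.808·(-0.76,4.98) = (-0.5066,4.8917)
  v3: (1-0.808)·(-0.62,4.17) + 0.808·(-2,5.8) = (-1.7350,5.4870)
  v4: (1-0.808)·(-1.8,2.41) + 0.808·(-5.69,6.81) = (-4.9431,5.9652)
  v5: (1-0.808)·(-3.42,-0.83) + 0.808·(-8.69,-0.9) = (-7.6782,-0.8866)
  v6: (1-0.808)·(-2.53,-2.36) + 0.808·(-4.71,-2.32) = (-4.2914,-2.3277)
  v7: (1-0.808)·(0.23,-3.97) + 0.808·(-1.02,-3.45) = (-0.7800,-3.5498)
  v8: (1-0.808)·(1.95,-1.96) + 0.808·(4.67,-5.08) = (4.1478,-4.4810)
Shoelace sum Σ(x_i·y_{i+1} − x_{i+1}·y_i):
  i=1: 1.7897·4.8917 − -0.5066·2.8365 = +10.1914 (running +10.1914)
  i=2: -0.5066·5.4870 − -1.7350·4.8917 = +5.7077 (running +15.8991)
  i=3: -1.7350·5.9652 − -4.9431·5.4870 = +16.7732 (running +32.6724)
  i=4: -4.9431·-0.8866 − -7.6782·5.9652 = +50.1841 (running +82.8565)
  i=5: -7.6782·-2.3277 − -4.2914·-0.8866 = +14.0677 (running +96.9242)
  i=6: -4.2914·-3.5498 − -0.7800·-2.3277 = +13.4183 (running +110.3425)
  i=7: -0.7800·-4.4810 − 4.1478·-3.5498 = +18.2190 (running +128.5616)
  i=8: 4.1478·2.8365 − 1.7897·-4.4810 = +19.7845 (running +148.3461)
Area = |Σ|/2 = |148.3461|/2 = 74.1730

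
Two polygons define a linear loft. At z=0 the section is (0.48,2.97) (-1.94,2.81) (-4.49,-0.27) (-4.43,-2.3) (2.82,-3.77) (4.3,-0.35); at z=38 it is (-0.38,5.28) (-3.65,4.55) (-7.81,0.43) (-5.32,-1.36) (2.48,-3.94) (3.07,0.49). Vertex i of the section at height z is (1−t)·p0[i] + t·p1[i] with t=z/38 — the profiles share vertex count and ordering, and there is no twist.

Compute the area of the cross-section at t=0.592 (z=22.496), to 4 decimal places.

Area at t=0.592: 51.2441

Cross-section at t=0.592: each vertex is (1-t)·p0[i] + t·p1[i].
  v1: (1-0.592)·(0.48,2.97) + 0.592·(-0.38,5.28) = (-0.0291,4.3375)
  v2: (1-0.592)·(-1.94,2.81) + 0.592·(-3.65,4.55) = (-2.9523,3.8401)
  v3: (1-0.592)·(-4.49,-0.27) + 0.592·(-7.81,0.43) = (-6.4554,0.1444)
  v4: (1-0.592)·(-4.43,-2.3) + 0.592·(-5.32,-1.36) = (-4.9569,-1.7435)
  v5: (1-0.592)·(2.82,-3.77) + 0.592·(2.48,-3.94) = (2.6187,-3.8706)
  v6: (1-0.592)·(4.3,-0.35) + 0.592·(3.07,0.49) = (3.5718,0.1473)
Shoelace sum Σ(x_i·y_{i+1} − x_{i+1}·y_i):
  i=1: -0.0291·3.8401 − -2.9523·4.3375 = +12.6939 (running +12.6939)
  i=2: -2.9523·0.1444 − -6.4554·3.8401 = +24.3631 (running +37.0570)
  i=3: -6.4554·-1.7435 − -4.9569·0.1444 = +11.9710 (running +49.0280)
  i=4: -4.9569·-3.8706 − 2.6187·-1.7435 = +23.7521 (running +72.7801)
  i=5: 2.6187·0.1473 − 3.5718·-3.8706 = +14.2110 (running +86.9911)
  i=6: 3.5718·4.3375 − -0.0291·0.1473 = +15.4972 (running +102.4883)
Area = |Σ|/2 = |102.4883|/2 = 51.2441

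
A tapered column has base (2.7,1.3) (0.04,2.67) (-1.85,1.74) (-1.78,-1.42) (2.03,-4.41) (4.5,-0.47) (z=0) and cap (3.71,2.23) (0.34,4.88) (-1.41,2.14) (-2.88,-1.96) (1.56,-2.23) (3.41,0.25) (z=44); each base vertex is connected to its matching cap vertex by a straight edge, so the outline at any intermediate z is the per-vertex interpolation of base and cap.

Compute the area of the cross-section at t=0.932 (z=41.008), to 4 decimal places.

Cross-section at t=0.932: each vertex is (1-t)·p0[i] + t·p1[i].
  v1: (1-0.932)·(2.7,1.3) + 0.932·(3.71,2.23) = (3.6413,2.1668)
  v2: (1-0.932)·(0.04,2.67) + 0.932·(0.34,4.88) = (0.3196,4.7297)
  v3: (1-0.932)·(-1.85,1.74) + 0.932·(-1.41,2.14) = (-1.4399,2.1128)
  v4: (1-0.932)·(-1.78,-1.42) + 0.932·(-2.88,-1.96) = (-2.8052,-1.9233)
  v5: (1-0.932)·(2.03,-4.41) + 0.932·(1.56,-2.23) = (1.5920,-2.3782)
  v6: (1-0.932)·(4.5,-0.47) + 0.932·(3.41,0.25) = (3.4841,0.2010)
Shoelace sum Σ(x_i·y_{i+1} − x_{i+1}·y_i):
  i=1: 3.6413·4.7297 − 0.3196·2.1668 = +16.5299 (running +16.5299)
  i=2: 0.3196·2.1128 − -1.4399·4.7297 = +7.4857 (running +24.0156)
  i=3: -1.4399·-1.9233 − -2.8052·2.1128 = +8.6962 (running +32.7118)
  i=4: -2.8052·-2.3782 − 1.5920·-1.9233 = +9.7332 (running +42.4450)
  i=5: 1.5920·0.2010 − 3.4841·-2.3782 = +8.6061 (running +51.0511)
  i=6: 3.4841·2.1668 − 3.6413·0.2010 = +6.8172 (running +57.8683)
Area = |Σ|/2 = |57.8683|/2 = 28.9342

Area at t=0.932: 28.9342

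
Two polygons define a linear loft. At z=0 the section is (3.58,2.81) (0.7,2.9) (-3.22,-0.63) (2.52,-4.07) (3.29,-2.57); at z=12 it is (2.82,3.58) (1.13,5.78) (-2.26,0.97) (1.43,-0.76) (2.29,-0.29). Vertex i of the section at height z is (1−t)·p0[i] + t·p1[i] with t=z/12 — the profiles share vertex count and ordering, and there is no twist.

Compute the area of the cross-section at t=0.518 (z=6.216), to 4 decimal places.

Cross-section at t=0.518: each vertex is (1-t)·p0[i] + t·p1[i].
  v1: (1-0.518)·(3.58,2.81) + 0.518·(2.82,3.58) = (3.1863,3.2089)
  v2: (1-0.518)·(0.7,2.9) + 0.518·(1.13,5.78) = (0.9227,4.3918)
  v3: (1-0.518)·(-3.22,-0.63) + 0.518·(-2.26,0.97) = (-2.7227,0.1988)
  v4: (1-0.518)·(2.52,-4.07) + 0.518·(1.43,-0.76) = (1.9554,-2.3554)
  v5: (1-0.518)·(3.29,-2.57) + 0.518·(2.29,-0.29) = (2.7720,-1.3890)
Shoelace sum Σ(x_i·y_{i+1} − x_{i+1}·y_i):
  i=1: 3.1863·4.3918 − 0.9227·3.2089 = +11.0329 (running +11.0329)
  i=2: 0.9227·0.1988 − -2.7227·4.3918 = +12.1412 (running +23.1741)
  i=3: -2.7227·-2.3554 − 1.9554·0.1988 = +6.0244 (running +29.1985)
  i=4: 1.9554·-1.3890 − 2.7720·-2.3554 = +3.8133 (running +33.0118)
  i=5: 2.7720·3.2089 − 3.1863·-1.3890 = +13.3206 (running +46.3324)
Area = |Σ|/2 = |46.3324|/2 = 23.1662

Area at t=0.518: 23.1662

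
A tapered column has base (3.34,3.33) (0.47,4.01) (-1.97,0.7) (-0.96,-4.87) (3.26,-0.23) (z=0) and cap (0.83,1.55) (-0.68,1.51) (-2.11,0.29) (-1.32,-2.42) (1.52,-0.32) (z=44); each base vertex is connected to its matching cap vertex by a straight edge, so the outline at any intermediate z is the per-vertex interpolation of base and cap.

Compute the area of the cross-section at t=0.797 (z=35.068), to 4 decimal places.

Cross-section at t=0.797: each vertex is (1-t)·p0[i] + t·p1[i].
  v1: (1-0.797)·(3.34,3.33) + 0.797·(0.83,1.55) = (1.3395,1.9113)
  v2: (1-0.797)·(0.47,4.01) + 0.797·(-0.68,1.51) = (-0.4466,2.0175)
  v3: (1-0.797)·(-1.97,0.7) + 0.797·(-2.11,0.29) = (-2.0816,0.3732)
  v4: (1-0.797)·(-0.96,-4.87) + 0.797·(-1.32,-2.42) = (-1.2469,-2.9173)
  v5: (1-0.797)·(3.26,-0.23) + 0.797·(1.52,-0.32) = (1.8732,-0.3017)
Shoelace sum Σ(x_i·y_{i+1} − x_{i+1}·y_i):
  i=1: 1.3395·2.0175 − -0.4466·1.9113 = +3.5560 (running +3.5560)
  i=2: -0.4466·0.3732 − -2.0816·2.0175 = +4.0329 (running +7.5889)
  i=3: -2.0816·-2.9173 − -1.2469·0.3732 = +6.5381 (running +14.1270)
  i=4: -1.2469·-0.3017 − 1.8732·-2.9173 = +5.8411 (running +19.9681)
  i=5: 1.8732·1.9113 − 1.3395·-0.3017 = +3.9845 (running +23.9526)
Area = |Σ|/2 = |23.9526|/2 = 11.9763

Area at t=0.797: 11.9763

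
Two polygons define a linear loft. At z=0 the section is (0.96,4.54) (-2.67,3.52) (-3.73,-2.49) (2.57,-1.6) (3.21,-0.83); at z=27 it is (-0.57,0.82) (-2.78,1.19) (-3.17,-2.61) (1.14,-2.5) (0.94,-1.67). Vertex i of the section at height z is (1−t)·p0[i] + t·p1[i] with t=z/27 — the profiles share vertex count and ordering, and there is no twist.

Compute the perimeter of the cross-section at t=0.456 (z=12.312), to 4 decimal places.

Cross-section at t=0.456: each vertex is (1-t)·p0[i] + t·p1[i].
  v1: (1-0.456)·(0.96,4.54) + 0.456·(-0.57,0.82) = (0.2623,2.8437)
  v2: (1-0.456)·(-2.67,3.52) + 0.456·(-2.78,1.19) = (-2.7202,2.4575)
  v3: (1-0.456)·(-3.73,-2.49) + 0.456·(-3.17,-2.61) = (-3.4746,-2.5447)
  v4: (1-0.456)·(2.57,-1.6) + 0.456·(1.14,-2.5) = (1.9179,-2.0104)
  v5: (1-0.456)·(3.21,-0.83) + 0.456·(0.94,-1.67) = (2.1749,-1.2130)
Perimeter = Σ |v_{i+1} − v_i|:
  edge 1→2: √(-2.9825² + -0.3862²) = 3.0074 (running 3.0074)
  edge 2→3: √(-0.7545² + -5.0022²) = 5.0588 (running 8.0662)
  edge 3→4: √(5.3926² + 0.5343²) = 5.4190 (running 13.4852)
  edge 4→5: √(0.2570² + 0.7974²) = 0.8377 (running 14.3229)
  edge 5→1: √(-1.9126² + 4.0567²) = 4.4850 (running 18.8079)
Perimeter = 18.8079

Perimeter at t=0.456: 18.8079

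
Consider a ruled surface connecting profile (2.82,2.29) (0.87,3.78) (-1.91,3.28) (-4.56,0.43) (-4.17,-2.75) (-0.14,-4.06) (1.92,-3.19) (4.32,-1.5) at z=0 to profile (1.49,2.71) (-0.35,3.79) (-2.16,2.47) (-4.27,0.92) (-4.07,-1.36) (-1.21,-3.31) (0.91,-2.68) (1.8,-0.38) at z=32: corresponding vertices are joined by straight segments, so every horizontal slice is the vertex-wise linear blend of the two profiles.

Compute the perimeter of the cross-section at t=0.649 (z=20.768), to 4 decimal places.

Cross-section at t=0.649: each vertex is (1-t)·p0[i] + t·p1[i].
  v1: (1-0.649)·(2.82,2.29) + 0.649·(1.49,2.71) = (1.9568,2.5626)
  v2: (1-0.649)·(0.87,3.78) + 0.649·(-0.35,3.79) = (0.0782,3.7865)
  v3: (1-0.649)·(-1.91,3.28) + 0.649·(-2.16,2.47) = (-2.0723,2.7543)
  v4: (1-0.649)·(-4.56,0.43) + 0.649·(-4.27,0.92) = (-4.3718,0.7480)
  v5: (1-0.649)·(-4.17,-2.75) + 0.649·(-4.07,-1.36) = (-4.1051,-1.8479)
  v6: (1-0.649)·(-0.14,-4.06) + 0.649·(-1.21,-3.31) = (-0.8344,-3.5732)
  v7: (1-0.649)·(1.92,-3.19) + 0.649·(0.91,-2.68) = (1.2645,-2.8590)
  v8: (1-0.649)·(4.32,-1.5) + 0.649·(1.8,-0.38) = (2.6845,-0.7731)
Perimeter = Σ |v_{i+1} − v_i|:
  edge 1→2: √(-1.8786² + 1.2239²) = 2.2421 (running 2.2421)
  edge 2→3: √(-2.1505² + -1.0322²) = 2.3854 (running 4.6275)
  edge 3→4: √(-2.2995² + -2.0063²) = 3.0517 (running 7.6792)
  edge 4→5: √(0.2667² + -2.5959²) = 2.6096 (running 10.2888)
  edge 5→6: √(3.2707² + -1.7254²) = 3.6979 (running 13.9866)
  edge 6→7: √(2.0989² + 0.7142²) = 2.2171 (running 16.2038)
  edge 7→8: √(1.4200² + 2.0859²) = 2.5234 (running 18.7271)
  edge 8→1: √(-0.7277² + 3.3357²) = 3.4142 (running 22.1413)
Perimeter = 22.1413

Perimeter at t=0.649: 22.1413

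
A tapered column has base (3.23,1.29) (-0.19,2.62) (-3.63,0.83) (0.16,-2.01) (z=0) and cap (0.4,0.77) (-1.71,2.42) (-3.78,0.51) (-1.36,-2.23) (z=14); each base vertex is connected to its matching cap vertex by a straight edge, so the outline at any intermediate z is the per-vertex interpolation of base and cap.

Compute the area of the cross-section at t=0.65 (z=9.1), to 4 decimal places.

Area at t=0.65: 11.9392

Cross-section at t=0.65: each vertex is (1-t)·p0[i] + t·p1[i].
  v1: (1-0.65)·(3.23,1.29) + 0.65·(0.4,0.77) = (1.3905,0.9520)
  v2: (1-0.65)·(-0.19,2.62) + 0.65·(-1.71,2.42) = (-1.1780,2.4900)
  v3: (1-0.65)·(-3.63,0.83) + 0.65·(-3.78,0.51) = (-3.7275,0.6220)
  v4: (1-0.65)·(0.16,-2.01) + 0.65·(-1.36,-2.23) = (-0.8280,-2.1530)
Shoelace sum Σ(x_i·y_{i+1} − x_{i+1}·y_i):
  i=1: 1.3905·2.4900 − -1.1780·0.9520 = +4.5838 (running +4.5838)
  i=2: -1.1780·0.6220 − -3.7275·2.4900 = +8.5488 (running +13.1326)
  i=3: -3.7275·-2.1530 − -0.8280·0.6220 = +8.5403 (running +21.6729)
  i=4: -0.8280·0.9520 − 1.3905·-2.1530 = +2.2055 (running +23.8784)
Area = |Σ|/2 = |23.8784|/2 = 11.9392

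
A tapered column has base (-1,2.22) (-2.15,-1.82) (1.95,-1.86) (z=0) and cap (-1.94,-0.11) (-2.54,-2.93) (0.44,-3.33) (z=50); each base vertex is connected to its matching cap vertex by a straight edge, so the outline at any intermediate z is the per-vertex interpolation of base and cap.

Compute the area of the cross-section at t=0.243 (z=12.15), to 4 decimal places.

Area at t=0.243: 7.2296

Cross-section at t=0.243: each vertex is (1-t)·p0[i] + t·p1[i].
  v1: (1-0.243)·(-1,2.22) + 0.243·(-1.94,-0.11) = (-1.2284,1.6538)
  v2: (1-0.243)·(-2.15,-1.82) + 0.243·(-2.54,-2.93) = (-2.2448,-2.0897)
  v3: (1-0.243)·(1.95,-1.86) + 0.243·(0.44,-3.33) = (1.5831,-2.2172)
Shoelace sum Σ(x_i·y_{i+1} − x_{i+1}·y_i):
  i=1: -1.2284·-2.0897 − -2.2448·1.6538 = +6.2795 (running +6.2795)
  i=2: -2.2448·-2.2172 − 1.5831·-2.0897 = +8.2853 (running +14.5648)
  i=3: 1.5831·1.6538 − -1.2284·-2.2172 = -0.1056 (running +14.4592)
Area = |Σ|/2 = |14.4592|/2 = 7.2296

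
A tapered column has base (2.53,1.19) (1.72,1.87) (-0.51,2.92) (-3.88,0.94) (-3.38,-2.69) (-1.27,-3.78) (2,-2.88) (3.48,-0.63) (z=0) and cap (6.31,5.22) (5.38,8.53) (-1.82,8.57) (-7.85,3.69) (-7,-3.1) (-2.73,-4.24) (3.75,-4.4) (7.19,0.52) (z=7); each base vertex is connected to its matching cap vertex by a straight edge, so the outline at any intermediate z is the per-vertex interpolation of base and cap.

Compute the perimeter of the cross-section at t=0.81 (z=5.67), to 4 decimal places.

Cross-section at t=0.81: each vertex is (1-t)·p0[i] + t·p1[i].
  v1: (1-0.81)·(2.53,1.19) + 0.81·(6.31,5.22) = (5.5918,4.4543)
  v2: (1-0.81)·(1.72,1.87) + 0.81·(5.38,8.53) = (4.6846,7.2646)
  v3: (1-0.81)·(-0.51,2.92) + 0.81·(-1.82,8.57) = (-1.5711,7.4965)
  v4: (1-0.81)·(-3.88,0.94) + 0.81·(-7.85,3.69) = (-7.0957,3.1675)
  v5: (1-0.81)·(-3.38,-2.69) + 0.81·(-7,-3.1) = (-6.3122,-3.0221)
  v6: (1-0.81)·(-1.27,-3.78) + 0.81·(-2.73,-4.24) = (-2.4526,-4.1526)
  v7: (1-0.81)·(2,-2.88) + 0.81·(3.75,-4.4) = (3.4175,-4.1112)
  v8: (1-0.81)·(3.48,-0.63) + 0.81·(7.19,0.52) = (6.4851,0.3015)
Perimeter = Σ |v_{i+1} − v_i|:
  edge 1→2: √(-0.9072² + 2.8103²) = 2.9531 (running 2.9531)
  edge 2→3: √(-6.2557² + 0.2319²) = 6.2600 (running 9.2131)
  edge 3→4: √(-5.5246² + -4.3290²) = 7.0186 (running 16.2317)
  edge 4→5: √(0.7835² + -6.1896²) = 6.2390 (running 22.4707)
  edge 5→6: √(3.8596² + -1.1305²) = 4.0218 (running 26.4925)
  edge 6→7: √(5.8701² + 0.0414²) = 5.8702 (running 32.3627)
  edge 7→8: √(3.0676² + 4.4127²) = 5.3742 (running 37.7369)
  edge 8→1: √(-0.8933² + 4.1528²) = 4.2478 (running 41.9847)
Perimeter = 41.9847

Perimeter at t=0.81: 41.9847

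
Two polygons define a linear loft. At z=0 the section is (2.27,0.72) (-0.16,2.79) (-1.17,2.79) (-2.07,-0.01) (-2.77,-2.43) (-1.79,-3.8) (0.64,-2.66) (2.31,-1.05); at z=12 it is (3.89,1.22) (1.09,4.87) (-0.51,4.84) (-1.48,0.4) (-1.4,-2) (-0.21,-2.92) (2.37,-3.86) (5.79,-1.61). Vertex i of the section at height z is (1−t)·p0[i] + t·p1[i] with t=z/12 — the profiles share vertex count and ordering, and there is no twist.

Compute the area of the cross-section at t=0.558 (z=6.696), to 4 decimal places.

Area at t=0.558: 30.8665

Cross-section at t=0.558: each vertex is (1-t)·p0[i] + t·p1[i].
  v1: (1-0.558)·(2.27,0.72) + 0.558·(3.89,1.22) = (3.1740,0.9990)
  v2: (1-0.558)·(-0.16,2.79) + 0.558·(1.09,4.87) = (0.5375,3.9506)
  v3: (1-0.558)·(-1.17,2.79) + 0.558·(-0.51,4.84) = (-0.8017,3.9339)
  v4: (1-0.558)·(-2.07,-0.01) + 0.558·(-1.48,0.4) = (-1.7408,0.2188)
  v5: (1-0.558)·(-2.77,-2.43) + 0.558·(-1.4,-2) = (-2.0055,-2.1901)
  v6: (1-0.558)·(-1.79,-3.8) + 0.558·(-0.21,-2.92) = (-0.9084,-3.3090)
  v7: (1-0.558)·(0.64,-2.66) + 0.558·(2.37,-3.86) = (1.6053,-3.3296)
  v8: (1-0.558)·(2.31,-1.05) + 0.558·(5.79,-1.61) = (4.2518,-1.3625)
Shoelace sum Σ(x_i·y_{i+1} − x_{i+1}·y_i):
  i=1: 3.1740·3.9506 − 0.5375·0.9990 = +12.0022 (running +12.0022)
  i=2: 0.5375·3.9339 − -0.8017·3.9506 = +5.2818 (running +17.2840)
  i=3: -0.8017·0.2188 − -1.7408·3.9339 = +6.6727 (running +23.9566)
  i=4: -1.7408·-2.1901 − -2.0055·0.2188 = +4.2512 (running +28.2078)
  i=5: -2.0055·-3.3090 − -0.9084·-2.1901 = +4.6469 (running +32.8547)
  i=6: -0.9084·-3.3296 − 1.6053·-3.3090 = +8.3365 (running +41.1912)
  i=7: 1.6053·-1.3625 − 4.2518·-3.3296 = +11.9697 (running +53.1609)
  i=8: 4.2518·0.9990 − 3.1740·-1.3625 = +8.5720 (running +61.7329)
Area = |Σ|/2 = |61.7329|/2 = 30.8665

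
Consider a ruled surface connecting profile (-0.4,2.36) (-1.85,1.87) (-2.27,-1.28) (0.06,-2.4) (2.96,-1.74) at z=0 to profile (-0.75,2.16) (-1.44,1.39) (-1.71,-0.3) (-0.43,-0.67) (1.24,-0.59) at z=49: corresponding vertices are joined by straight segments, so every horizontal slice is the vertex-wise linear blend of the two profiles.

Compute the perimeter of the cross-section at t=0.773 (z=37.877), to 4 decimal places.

Perimeter at t=0.773: 10.5571

Cross-section at t=0.773: each vertex is (1-t)·p0[i] + t·p1[i].
  v1: (1-0.773)·(-0.4,2.36) + 0.773·(-0.75,2.16) = (-0.6705,2.2054)
  v2: (1-0.773)·(-1.85,1.87) + 0.773·(-1.44,1.39) = (-1.5331,1.4990)
  v3: (1-0.773)·(-2.27,-1.28) + 0.773·(-1.71,-0.3) = (-1.8371,-0.5225)
  v4: (1-0.773)·(0.06,-2.4) + 0.773·(-0.43,-0.67) = (-0.3188,-1.0627)
  v5: (1-0.773)·(2.96,-1.74) + 0.773·(1.24,-0.59) = (1.6304,-0.8510)
Perimeter = Σ |v_{i+1} − v_i|:
  edge 1→2: √(-0.8625² + -0.7064²) = 1.1149 (running 1.1149)
  edge 2→3: √(-0.3041² + -2.0214²) = 2.0442 (running 3.1591)
  edge 3→4: √(1.5184² + -0.5403²) = 1.6116 (running 4.7707)
  edge 4→5: √(1.9492² + 0.2117²) = 1.9607 (running 6.7313)
  edge 5→1: √(-2.3010² + 3.0564²) = 3.8258 (running 10.5571)
Perimeter = 10.5571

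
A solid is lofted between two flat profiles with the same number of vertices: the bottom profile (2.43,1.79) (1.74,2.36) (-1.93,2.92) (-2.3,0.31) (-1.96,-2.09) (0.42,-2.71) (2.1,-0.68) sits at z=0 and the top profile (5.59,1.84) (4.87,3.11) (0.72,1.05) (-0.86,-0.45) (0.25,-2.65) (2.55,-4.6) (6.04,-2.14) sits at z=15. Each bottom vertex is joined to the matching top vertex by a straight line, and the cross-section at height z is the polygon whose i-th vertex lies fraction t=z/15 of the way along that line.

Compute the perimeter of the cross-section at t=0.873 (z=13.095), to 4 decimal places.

Cross-section at t=0.873: each vertex is (1-t)·p0[i] + t·p1[i].
  v1: (1-0.873)·(2.43,1.79) + 0.873·(5.59,1.84) = (5.1887,1.8337)
  v2: (1-0.873)·(1.74,2.36) + 0.873·(4.87,3.11) = (4.4725,3.0148)
  v3: (1-0.873)·(-1.93,2.92) + 0.873·(0.72,1.05) = (0.3835,1.2875)
  v4: (1-0.873)·(-2.3,0.31) + 0.873·(-0.86,-0.45) = (-1.0429,-0.3535)
  v5: (1-0.873)·(-1.96,-2.09) + 0.873·(0.25,-2.65) = (-0.0307,-2.5789)
  v6: (1-0.873)·(0.42,-2.71) + 0.873·(2.55,-4.6) = (2.2795,-4.3600)
  v7: (1-0.873)·(2.1,-0.68) + 0.873·(6.04,-2.14) = (5.5396,-1.9546)
Perimeter = Σ |v_{i+1} − v_i|:
  edge 1→2: √(-0.7162² + 1.1811²) = 1.3813 (running 1.3813)
  edge 2→3: √(-4.0890² + -1.7273²) = 4.4389 (running 5.8202)
  edge 3→4: √(-1.4263² + -1.6410²) = 2.1742 (running 7.9944)
  edge 4→5: √(1.0122² + -2.2254²) = 2.4448 (running 10.4392)
  edge 5→6: √(2.3102² + -1.7811²) = 2.9170 (running 13.3562)
  edge 6→7: √(3.2601² + 2.4054²) = 4.0515 (running 17.4077)
  edge 7→1: √(-0.3509² + 3.7882²) = 3.8045 (running 21.2121)
Perimeter = 21.2121

Perimeter at t=0.873: 21.2121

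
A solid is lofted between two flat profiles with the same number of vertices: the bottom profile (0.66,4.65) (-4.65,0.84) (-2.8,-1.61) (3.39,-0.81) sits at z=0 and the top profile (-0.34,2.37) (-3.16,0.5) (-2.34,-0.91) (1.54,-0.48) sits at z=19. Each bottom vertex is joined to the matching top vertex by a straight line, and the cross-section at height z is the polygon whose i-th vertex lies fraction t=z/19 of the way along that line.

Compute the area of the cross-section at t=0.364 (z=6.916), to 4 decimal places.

Cross-section at t=0.364: each vertex is (1-t)·p0[i] + t·p1[i].
  v1: (1-0.364)·(0.66,4.65) + 0.364·(-0.34,2.37) = (0.2960,3.8201)
  v2: (1-0.364)·(-4.65,0.84) + 0.364·(-3.16,0.5) = (-4.1076,0.7162)
  v3: (1-0.364)·(-2.8,-1.61) + 0.364·(-2.34,-0.91) = (-2.6326,-1.3552)
  v4: (1-0.364)·(3.39,-0.81) + 0.364·(1.54,-0.48) = (2.7166,-0.6899)
Shoelace sum Σ(x_i·y_{i+1} − x_{i+1}·y_i):
  i=1: 0.2960·0.7162 − -4.1076·3.8201 = +15.9035 (running +15.9035)
  i=2: -4.1076·-1.3552 − -2.6326·0.7162 = +7.4522 (running +23.3557)
  i=3: -2.6326·-0.6899 − 2.7166·-1.3552 = +5.4977 (running +28.8534)
  i=4: 2.7166·3.8201 − 0.2960·-0.6899 = +10.5818 (running +39.4353)
Area = |Σ|/2 = |39.4353|/2 = 19.7176

Area at t=0.364: 19.7176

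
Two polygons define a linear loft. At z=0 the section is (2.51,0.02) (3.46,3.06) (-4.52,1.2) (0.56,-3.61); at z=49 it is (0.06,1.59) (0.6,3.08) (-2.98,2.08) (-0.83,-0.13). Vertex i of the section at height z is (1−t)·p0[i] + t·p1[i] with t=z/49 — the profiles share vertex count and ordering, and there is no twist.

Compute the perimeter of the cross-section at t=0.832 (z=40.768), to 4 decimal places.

Cross-section at t=0.832: each vertex is (1-t)·p0[i] + t·p1[i].
  v1: (1-0.832)·(2.51,0.02) + 0.832·(0.06,1.59) = (0.4716,1.3262)
  v2: (1-0.832)·(3.46,3.06) + 0.832·(0.6,3.08) = (1.0805,3.0766)
  v3: (1-0.832)·(-4.52,1.2) + 0.832·(-2.98,2.08) = (-3.2387,1.9322)
  v4: (1-0.832)·(0.56,-3.61) + 0.832·(-0.83,-0.13) = (-0.5965,-0.7146)
Perimeter = Σ |v_{i+1} − v_i|:
  edge 1→2: √(0.6089² + 1.7504²) = 1.8533 (running 1.8533)
  edge 2→3: √(-4.3192² + -1.1445²) = 4.4683 (running 6.3215)
  edge 3→4: √(2.6422² + -2.6468²) = 3.7399 (running 10.0615)
  edge 4→1: √(1.0681² + 2.0409²) = 2.3035 (running 12.3649)
Perimeter = 12.3649

Perimeter at t=0.832: 12.3649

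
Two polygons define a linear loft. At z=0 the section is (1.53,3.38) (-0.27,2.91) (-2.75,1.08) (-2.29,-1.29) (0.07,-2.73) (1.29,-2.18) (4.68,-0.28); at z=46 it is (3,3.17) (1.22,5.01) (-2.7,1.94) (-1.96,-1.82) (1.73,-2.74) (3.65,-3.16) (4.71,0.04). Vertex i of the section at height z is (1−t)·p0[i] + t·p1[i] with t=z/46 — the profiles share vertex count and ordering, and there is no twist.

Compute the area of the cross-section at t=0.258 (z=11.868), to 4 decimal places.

Area at t=0.258: 30.1460

Cross-section at t=0.258: each vertex is (1-t)·p0[i] + t·p1[i].
  v1: (1-0.258)·(1.53,3.38) + 0.258·(3,3.17) = (1.9093,3.3258)
  v2: (1-0.258)·(-0.27,2.91) + 0.258·(1.22,5.01) = (0.1144,3.4518)
  v3: (1-0.258)·(-2.75,1.08) + 0.258·(-2.7,1.94) = (-2.7371,1.3019)
  v4: (1-0.258)·(-2.29,-1.29) + 0.258·(-1.96,-1.82) = (-2.2049,-1.4267)
  v5: (1-0.258)·(0.07,-2.73) + 0.258·(1.73,-2.74) = (0.4983,-2.7326)
  v6: (1-0.258)·(1.29,-2.18) + 0.258·(3.65,-3.16) = (1.8989,-2.4328)
  v7: (1-0.258)·(4.68,-0.28) + 0.258·(4.71,0.04) = (4.6877,-0.1974)
Shoelace sum Σ(x_i·y_{i+1} − x_{i+1}·y_i):
  i=1: 1.9093·3.4518 − 0.1144·3.3258 = +6.2098 (running +6.2098)
  i=2: 0.1144·1.3019 − -2.7371·3.4518 = +9.5969 (running +15.8067)
  i=3: -2.7371·-1.4267 − -2.2049·1.3019 = +6.7756 (running +22.5823)
  i=4: -2.2049·-2.7326 − 0.4983·-1.4267 = +6.7359 (running +29.3182)
  i=5: 0.4983·-2.4328 − 1.8989·-2.7326 = +3.9766 (running +33.2948)
  i=6: 1.8989·-0.1974 − 4.6877·-2.4328 = +11.0296 (running +44.3244)
  i=7: 4.6877·3.3258 − 1.9093·-0.1974 = +15.9675 (running +60.2919)
Area = |Σ|/2 = |60.2919|/2 = 30.1460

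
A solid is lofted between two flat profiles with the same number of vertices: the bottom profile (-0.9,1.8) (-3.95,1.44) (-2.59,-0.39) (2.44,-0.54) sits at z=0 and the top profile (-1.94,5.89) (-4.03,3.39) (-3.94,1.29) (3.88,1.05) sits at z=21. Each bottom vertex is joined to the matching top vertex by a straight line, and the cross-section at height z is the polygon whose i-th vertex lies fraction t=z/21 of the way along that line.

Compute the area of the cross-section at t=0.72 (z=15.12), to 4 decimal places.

Area at t=0.72: 16.8309

Cross-section at t=0.72: each vertex is (1-t)·p0[i] + t·p1[i].
  v1: (1-0.72)·(-0.9,1.8) + 0.72·(-1.94,5.89) = (-1.6488,4.7448)
  v2: (1-0.72)·(-3.95,1.44) + 0.72·(-4.03,3.39) = (-4.0076,2.8440)
  v3: (1-0.72)·(-2.59,-0.39) + 0.72·(-3.94,1.29) = (-3.5620,0.8196)
  v4: (1-0.72)·(2.44,-0.54) + 0.72·(3.88,1.05) = (3.4768,0.6048)
Shoelace sum Σ(x_i·y_{i+1} − x_{i+1}·y_i):
  i=1: -1.6488·2.8440 − -4.0076·4.7448 = +14.3261 (running +14.3261)
  i=2: -4.0076·0.8196 − -3.5620·2.8440 = +6.8457 (running +21.1718)
  i=3: -3.5620·0.6048 − 3.4768·0.8196 = -5.0039 (running +16.1679)
  i=4: 3.4768·4.7448 − -1.6488·0.6048 = +17.4939 (running +33.6618)
Area = |Σ|/2 = |33.6618|/2 = 16.8309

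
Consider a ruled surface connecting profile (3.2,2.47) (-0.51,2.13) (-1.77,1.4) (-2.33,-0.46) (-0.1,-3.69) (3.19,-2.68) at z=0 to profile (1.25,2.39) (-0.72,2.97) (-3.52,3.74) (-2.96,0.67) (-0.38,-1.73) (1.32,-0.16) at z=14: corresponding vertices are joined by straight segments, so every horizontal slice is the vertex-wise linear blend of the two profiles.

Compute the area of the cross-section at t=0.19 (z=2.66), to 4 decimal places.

Area at t=0.19: 23.8402

Cross-section at t=0.19: each vertex is (1-t)·p0[i] + t·p1[i].
  v1: (1-0.19)·(3.2,2.47) + 0.19·(1.25,2.39) = (2.8295,2.4548)
  v2: (1-0.19)·(-0.51,2.13) + 0.19·(-0.72,2.97) = (-0.5499,2.2896)
  v3: (1-0.19)·(-1.77,1.4) + 0.19·(-3.52,3.74) = (-2.1025,1.8446)
  v4: (1-0.19)·(-2.33,-0.46) + 0.19·(-2.96,0.67) = (-2.4497,-0.2453)
  v5: (1-0.19)·(-0.1,-3.69) + 0.19·(-0.38,-1.73) = (-0.1532,-3.3176)
  v6: (1-0.19)·(3.19,-2.68) + 0.19·(1.32,-0.16) = (2.8347,-2.2012)
Shoelace sum Σ(x_i·y_{i+1} − x_{i+1}·y_i):
  i=1: 2.8295·2.2896 − -0.5499·2.4548 = +7.8283 (running +7.8283)
  i=2: -0.5499·1.8446 − -2.1025·2.2896 = +3.7995 (running +11.6279)
  i=3: -2.1025·-0.2453 − -2.4497·1.8446 = +5.0345 (running +16.6623)
  i=4: -2.4497·-3.3176 − -0.1532·-0.2453 = +8.0895 (running +24.7519)
  i=5: -0.1532·-2.2012 − 2.8347·-3.3176 = +9.7416 (running +34.4935)
  i=6: 2.8347·2.4548 − 2.8295·-2.2012 = +13.1869 (running +47.6804)
Area = |Σ|/2 = |47.6804|/2 = 23.8402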